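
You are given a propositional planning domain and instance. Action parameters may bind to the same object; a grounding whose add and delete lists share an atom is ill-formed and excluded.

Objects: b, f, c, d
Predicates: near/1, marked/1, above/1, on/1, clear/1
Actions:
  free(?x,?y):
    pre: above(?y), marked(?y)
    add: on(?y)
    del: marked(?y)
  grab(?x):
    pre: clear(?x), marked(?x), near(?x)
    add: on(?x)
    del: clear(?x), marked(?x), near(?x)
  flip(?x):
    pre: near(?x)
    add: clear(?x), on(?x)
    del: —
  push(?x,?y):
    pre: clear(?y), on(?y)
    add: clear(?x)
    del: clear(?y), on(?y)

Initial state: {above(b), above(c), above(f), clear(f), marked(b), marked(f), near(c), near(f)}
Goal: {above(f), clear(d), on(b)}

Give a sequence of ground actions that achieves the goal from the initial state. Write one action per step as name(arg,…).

1. free(b,b)  →  {above(b), above(c), above(f), clear(f), marked(f), near(c), near(f), on(b)}
2. free(b,f)  →  {above(b), above(c), above(f), clear(f), near(c), near(f), on(b), on(f)}
3. push(d,f)  →  {above(b), above(c), above(f), clear(d), near(c), near(f), on(b)}

free(b,b); free(b,f); push(d,f)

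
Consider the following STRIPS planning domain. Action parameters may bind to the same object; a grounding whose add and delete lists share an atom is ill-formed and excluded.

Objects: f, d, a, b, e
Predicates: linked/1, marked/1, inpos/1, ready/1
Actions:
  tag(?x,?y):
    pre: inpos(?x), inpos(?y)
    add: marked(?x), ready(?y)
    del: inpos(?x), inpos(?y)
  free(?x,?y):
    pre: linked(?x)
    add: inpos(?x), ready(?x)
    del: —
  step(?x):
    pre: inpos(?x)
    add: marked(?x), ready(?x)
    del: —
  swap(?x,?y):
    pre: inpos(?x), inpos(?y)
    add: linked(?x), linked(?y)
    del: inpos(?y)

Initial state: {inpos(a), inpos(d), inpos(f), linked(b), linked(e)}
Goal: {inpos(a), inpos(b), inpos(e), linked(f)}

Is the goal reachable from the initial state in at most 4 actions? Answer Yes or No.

1. free(b,f)  →  {inpos(a), inpos(b), inpos(d), inpos(f), linked(b), linked(e), ready(b)}
2. free(e,f)  →  {inpos(a), inpos(b), inpos(d), inpos(e), inpos(f), linked(b), linked(e), ready(b), ready(e)}
3. swap(f,f)  →  {inpos(a), inpos(b), inpos(d), inpos(e), linked(b), linked(e), linked(f), ready(b), ready(e)}
optimal plan length = 3; 3 ≤ 4

Yes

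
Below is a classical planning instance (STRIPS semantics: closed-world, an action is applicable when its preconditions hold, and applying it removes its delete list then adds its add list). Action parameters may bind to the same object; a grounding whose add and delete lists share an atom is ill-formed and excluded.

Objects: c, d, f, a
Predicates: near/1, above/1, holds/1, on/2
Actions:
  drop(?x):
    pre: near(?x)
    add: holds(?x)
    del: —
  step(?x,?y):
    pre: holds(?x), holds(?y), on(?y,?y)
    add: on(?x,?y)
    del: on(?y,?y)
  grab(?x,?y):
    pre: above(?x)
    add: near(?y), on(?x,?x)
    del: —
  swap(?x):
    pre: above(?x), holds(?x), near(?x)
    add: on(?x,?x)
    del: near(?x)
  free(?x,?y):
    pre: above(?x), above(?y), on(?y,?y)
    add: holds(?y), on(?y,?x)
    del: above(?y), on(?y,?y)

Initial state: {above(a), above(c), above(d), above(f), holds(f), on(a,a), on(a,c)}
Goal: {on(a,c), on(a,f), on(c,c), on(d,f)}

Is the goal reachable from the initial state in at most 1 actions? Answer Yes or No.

No

1. grab(c,c)  →  {above(a), above(c), above(d), above(f), holds(f), near(c), on(a,a), on(a,c), on(c,c)}
2. grab(d,c)  →  {above(a), above(c), above(d), above(f), holds(f), near(c), on(a,a), on(a,c), on(c,c), on(d,d)}
3. free(f,d)  →  {above(a), above(c), above(f), holds(d), holds(f), near(c), on(a,a), on(a,c), on(c,c), on(d,f)}
4. free(f,a)  →  {above(c), above(f), holds(a), holds(d), holds(f), near(c), on(a,c), on(a,f), on(c,c), on(d,f)}
optimal plan length = 4; 4 > 1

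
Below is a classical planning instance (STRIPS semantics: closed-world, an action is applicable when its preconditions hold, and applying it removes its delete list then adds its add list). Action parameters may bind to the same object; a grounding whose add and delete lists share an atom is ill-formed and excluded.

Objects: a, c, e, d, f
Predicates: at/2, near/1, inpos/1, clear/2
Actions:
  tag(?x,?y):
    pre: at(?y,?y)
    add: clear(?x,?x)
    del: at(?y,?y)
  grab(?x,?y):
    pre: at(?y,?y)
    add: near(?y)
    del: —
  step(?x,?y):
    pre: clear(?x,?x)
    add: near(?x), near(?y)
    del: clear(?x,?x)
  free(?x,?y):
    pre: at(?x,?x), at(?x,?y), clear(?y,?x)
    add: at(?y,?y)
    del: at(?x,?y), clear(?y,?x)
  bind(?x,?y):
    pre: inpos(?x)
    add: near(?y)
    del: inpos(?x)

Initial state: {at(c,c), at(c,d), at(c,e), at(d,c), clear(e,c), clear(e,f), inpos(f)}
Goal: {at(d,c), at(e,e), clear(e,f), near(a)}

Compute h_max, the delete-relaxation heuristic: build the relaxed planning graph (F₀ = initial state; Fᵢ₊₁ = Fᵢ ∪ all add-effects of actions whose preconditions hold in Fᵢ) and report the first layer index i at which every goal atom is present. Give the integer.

1

F0 = init (7 atoms)
F1 = F0 ∪ {at(e,e), clear(a,a), clear(c,c), clear(d,d), clear(e,e), clear(f,f), near(a), near(c), near(d), near(e), near(f)}  (18 atoms)
goal ⊆ F1  ⇒  h_max = 1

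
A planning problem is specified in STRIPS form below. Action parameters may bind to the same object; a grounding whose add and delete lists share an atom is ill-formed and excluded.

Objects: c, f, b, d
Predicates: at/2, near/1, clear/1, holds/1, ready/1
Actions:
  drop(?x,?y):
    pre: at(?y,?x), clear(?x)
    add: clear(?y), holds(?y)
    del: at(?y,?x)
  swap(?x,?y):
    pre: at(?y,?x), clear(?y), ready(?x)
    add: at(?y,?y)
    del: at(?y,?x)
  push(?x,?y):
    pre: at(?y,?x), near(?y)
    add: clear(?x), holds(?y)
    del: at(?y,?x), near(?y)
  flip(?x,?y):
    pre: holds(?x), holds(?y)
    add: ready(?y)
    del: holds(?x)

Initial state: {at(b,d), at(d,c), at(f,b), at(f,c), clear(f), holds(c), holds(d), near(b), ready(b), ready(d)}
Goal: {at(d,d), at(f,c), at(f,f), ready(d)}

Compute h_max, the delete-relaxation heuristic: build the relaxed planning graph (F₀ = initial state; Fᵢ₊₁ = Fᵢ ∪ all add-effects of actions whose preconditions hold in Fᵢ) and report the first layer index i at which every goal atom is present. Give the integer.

F0 = init (10 atoms)
F1 = F0 ∪ {at(f,f), clear(d), holds(b), ready(c)}  (14 atoms)
F2 = F1 ∪ {at(d,d), clear(b), holds(f)}  (17 atoms)
goal ⊆ F2  ⇒  h_max = 2

2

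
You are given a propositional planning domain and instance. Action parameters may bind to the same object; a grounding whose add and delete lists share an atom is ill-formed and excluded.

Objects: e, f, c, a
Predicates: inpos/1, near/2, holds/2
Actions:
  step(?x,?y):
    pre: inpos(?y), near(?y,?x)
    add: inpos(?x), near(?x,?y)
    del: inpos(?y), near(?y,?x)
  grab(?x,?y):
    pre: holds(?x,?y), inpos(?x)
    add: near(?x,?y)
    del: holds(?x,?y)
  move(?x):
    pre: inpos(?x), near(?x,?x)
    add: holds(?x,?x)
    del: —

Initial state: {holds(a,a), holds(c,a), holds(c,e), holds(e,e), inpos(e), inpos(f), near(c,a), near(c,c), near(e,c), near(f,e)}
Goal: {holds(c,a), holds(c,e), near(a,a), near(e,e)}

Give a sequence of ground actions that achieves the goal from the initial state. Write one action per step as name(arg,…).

grab(e,e); step(c,e); step(a,c); grab(a,a)

1. grab(e,e)  →  {holds(a,a), holds(c,a), holds(c,e), inpos(e), inpos(f), near(c,a), near(c,c), near(e,c), near(e,e), near(f,e)}
2. step(c,e)  →  {holds(a,a), holds(c,a), holds(c,e), inpos(c), inpos(f), near(c,a), near(c,c), near(c,e), near(e,e), near(f,e)}
3. step(a,c)  →  {holds(a,a), holds(c,a), holds(c,e), inpos(a), inpos(f), near(a,c), near(c,c), near(c,e), near(e,e), near(f,e)}
4. grab(a,a)  →  {holds(c,a), holds(c,e), inpos(a), inpos(f), near(a,a), near(a,c), near(c,c), near(c,e), near(e,e), near(f,e)}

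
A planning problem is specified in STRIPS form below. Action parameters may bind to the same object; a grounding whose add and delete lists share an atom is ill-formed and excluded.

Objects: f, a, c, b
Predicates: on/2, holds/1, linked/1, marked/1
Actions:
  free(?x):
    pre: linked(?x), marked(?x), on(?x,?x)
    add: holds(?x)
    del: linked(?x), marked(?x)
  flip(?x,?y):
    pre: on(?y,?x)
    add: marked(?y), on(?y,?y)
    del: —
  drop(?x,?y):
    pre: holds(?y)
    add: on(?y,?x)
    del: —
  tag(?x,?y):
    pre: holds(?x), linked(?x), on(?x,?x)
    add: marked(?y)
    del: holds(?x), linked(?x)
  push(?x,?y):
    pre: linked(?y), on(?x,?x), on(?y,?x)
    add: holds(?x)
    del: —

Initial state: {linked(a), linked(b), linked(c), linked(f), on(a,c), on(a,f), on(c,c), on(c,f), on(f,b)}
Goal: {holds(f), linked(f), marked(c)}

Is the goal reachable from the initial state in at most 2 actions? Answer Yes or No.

1. flip(f,c)  →  {linked(a), linked(b), linked(c), linked(f), marked(c), on(a,c), on(a,f), on(c,c), on(c,f), on(f,b)}
2. flip(b,f)  →  {linked(a), linked(b), linked(c), linked(f), marked(c), marked(f), on(a,c), on(a,f), on(c,c), on(c,f), on(f,b), on(f,f)}
3. push(f,f)  →  {holds(f), linked(a), linked(b), linked(c), linked(f), marked(c), marked(f), on(a,c), on(a,f), on(c,c), on(c,f), on(f,b), on(f,f)}
optimal plan length = 3; 3 > 2

No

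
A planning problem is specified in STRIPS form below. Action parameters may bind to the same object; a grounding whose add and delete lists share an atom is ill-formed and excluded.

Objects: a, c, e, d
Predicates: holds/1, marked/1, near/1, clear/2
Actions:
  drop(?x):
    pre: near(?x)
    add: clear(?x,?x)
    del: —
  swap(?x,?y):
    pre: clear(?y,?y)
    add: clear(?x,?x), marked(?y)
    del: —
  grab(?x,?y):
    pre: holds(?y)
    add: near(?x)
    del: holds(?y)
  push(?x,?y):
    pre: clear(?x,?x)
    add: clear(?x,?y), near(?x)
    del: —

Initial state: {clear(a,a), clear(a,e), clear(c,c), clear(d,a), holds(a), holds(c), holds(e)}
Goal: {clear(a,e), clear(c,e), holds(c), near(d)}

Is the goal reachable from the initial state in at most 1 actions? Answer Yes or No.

No

1. grab(d,a)  →  {clear(a,a), clear(a,e), clear(c,c), clear(d,a), holds(c), holds(e), near(d)}
2. push(c,e)  →  {clear(a,a), clear(a,e), clear(c,c), clear(c,e), clear(d,a), holds(c), holds(e), near(c), near(d)}
optimal plan length = 2; 2 > 1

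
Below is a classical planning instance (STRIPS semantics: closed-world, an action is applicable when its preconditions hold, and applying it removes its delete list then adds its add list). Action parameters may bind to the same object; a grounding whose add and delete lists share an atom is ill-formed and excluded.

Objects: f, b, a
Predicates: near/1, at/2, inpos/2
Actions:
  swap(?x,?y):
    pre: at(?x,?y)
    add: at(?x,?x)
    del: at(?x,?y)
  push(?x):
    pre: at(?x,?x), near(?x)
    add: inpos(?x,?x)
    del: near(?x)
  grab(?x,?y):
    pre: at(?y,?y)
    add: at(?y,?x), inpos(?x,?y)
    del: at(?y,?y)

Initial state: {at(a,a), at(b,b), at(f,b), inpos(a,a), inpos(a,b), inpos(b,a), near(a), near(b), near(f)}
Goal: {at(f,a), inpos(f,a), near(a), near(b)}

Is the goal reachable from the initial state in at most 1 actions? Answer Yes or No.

1. swap(f,b)  →  {at(a,a), at(b,b), at(f,f), inpos(a,a), inpos(a,b), inpos(b,a), near(a), near(b), near(f)}
2. grab(f,a)  →  {at(a,f), at(b,b), at(f,f), inpos(a,a), inpos(a,b), inpos(b,a), inpos(f,a), near(a), near(b), near(f)}
3. grab(a,f)  →  {at(a,f), at(b,b), at(f,a), inpos(a,a), inpos(a,b), inpos(a,f), inpos(b,a), inpos(f,a), near(a), near(b), near(f)}
optimal plan length = 3; 3 > 1

No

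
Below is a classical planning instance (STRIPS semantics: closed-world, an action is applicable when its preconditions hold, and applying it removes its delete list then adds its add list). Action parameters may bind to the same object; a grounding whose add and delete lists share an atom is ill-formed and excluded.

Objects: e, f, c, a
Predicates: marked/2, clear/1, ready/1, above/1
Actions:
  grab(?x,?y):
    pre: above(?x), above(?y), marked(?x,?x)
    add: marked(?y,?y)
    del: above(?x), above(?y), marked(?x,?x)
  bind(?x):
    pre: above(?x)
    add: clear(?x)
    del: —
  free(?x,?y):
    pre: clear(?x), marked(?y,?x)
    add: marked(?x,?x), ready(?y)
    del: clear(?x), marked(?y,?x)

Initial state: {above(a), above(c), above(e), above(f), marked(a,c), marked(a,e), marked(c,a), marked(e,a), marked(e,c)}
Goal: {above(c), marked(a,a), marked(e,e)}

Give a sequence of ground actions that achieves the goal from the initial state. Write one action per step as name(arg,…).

bind(e); bind(a); free(e,a); free(a,e)

1. bind(e)  →  {above(a), above(c), above(e), above(f), clear(e), marked(a,c), marked(a,e), marked(c,a), marked(e,a), marked(e,c)}
2. bind(a)  →  {above(a), above(c), above(e), above(f), clear(a), clear(e), marked(a,c), marked(a,e), marked(c,a), marked(e,a), marked(e,c)}
3. free(e,a)  →  {above(a), above(c), above(e), above(f), clear(a), marked(a,c), marked(c,a), marked(e,a), marked(e,c), marked(e,e), ready(a)}
4. free(a,e)  →  {above(a), above(c), above(e), above(f), marked(a,a), marked(a,c), marked(c,a), marked(e,c), marked(e,e), ready(a), ready(e)}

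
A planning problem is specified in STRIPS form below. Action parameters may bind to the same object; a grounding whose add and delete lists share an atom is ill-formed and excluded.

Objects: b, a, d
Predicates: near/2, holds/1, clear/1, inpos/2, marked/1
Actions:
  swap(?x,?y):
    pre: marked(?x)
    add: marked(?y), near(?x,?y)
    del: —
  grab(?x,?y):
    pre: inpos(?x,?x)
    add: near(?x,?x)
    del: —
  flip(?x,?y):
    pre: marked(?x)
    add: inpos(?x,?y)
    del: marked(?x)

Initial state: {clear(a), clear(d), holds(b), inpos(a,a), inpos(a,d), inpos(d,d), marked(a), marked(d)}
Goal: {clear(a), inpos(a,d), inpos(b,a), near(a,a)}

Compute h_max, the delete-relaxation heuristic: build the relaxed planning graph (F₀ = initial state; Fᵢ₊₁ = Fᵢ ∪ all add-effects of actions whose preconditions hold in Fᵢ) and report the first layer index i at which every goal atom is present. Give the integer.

F0 = init (8 atoms)
F1 = F0 ∪ {inpos(a,b), inpos(d,a), inpos(d,b), marked(b), near(a,a), near(a,b), near(a,d), near(d,a), near(d,b), near(d,d)}  (18 atoms)
F2 = F1 ∪ {inpos(b,a), inpos(b,b), inpos(b,d), near(b,a), near(b,b), near(b,d)}  (24 atoms)
goal ⊆ F2  ⇒  h_max = 2

2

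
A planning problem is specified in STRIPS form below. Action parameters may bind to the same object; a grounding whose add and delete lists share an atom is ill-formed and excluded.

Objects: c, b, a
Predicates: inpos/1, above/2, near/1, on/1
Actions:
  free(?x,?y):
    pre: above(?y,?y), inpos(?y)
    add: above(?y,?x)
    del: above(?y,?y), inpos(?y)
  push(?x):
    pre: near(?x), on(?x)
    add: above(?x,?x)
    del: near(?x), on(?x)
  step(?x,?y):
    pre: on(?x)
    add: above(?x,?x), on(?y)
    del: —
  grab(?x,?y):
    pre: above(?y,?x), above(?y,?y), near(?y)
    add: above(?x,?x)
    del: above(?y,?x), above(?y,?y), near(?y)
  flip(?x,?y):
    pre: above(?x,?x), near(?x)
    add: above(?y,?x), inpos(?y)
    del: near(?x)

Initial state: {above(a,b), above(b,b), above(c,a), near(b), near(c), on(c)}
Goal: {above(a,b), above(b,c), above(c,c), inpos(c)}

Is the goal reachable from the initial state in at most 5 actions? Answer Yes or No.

Yes

1. step(c,c)  →  {above(a,b), above(b,b), above(c,a), above(c,c), near(b), near(c), on(c)}
2. flip(c,b)  →  {above(a,b), above(b,b), above(b,c), above(c,a), above(c,c), inpos(b), near(b), on(c)}
3. flip(b,c)  →  {above(a,b), above(b,b), above(b,c), above(c,a), above(c,b), above(c,c), inpos(b), inpos(c), on(c)}
optimal plan length = 3; 3 ≤ 5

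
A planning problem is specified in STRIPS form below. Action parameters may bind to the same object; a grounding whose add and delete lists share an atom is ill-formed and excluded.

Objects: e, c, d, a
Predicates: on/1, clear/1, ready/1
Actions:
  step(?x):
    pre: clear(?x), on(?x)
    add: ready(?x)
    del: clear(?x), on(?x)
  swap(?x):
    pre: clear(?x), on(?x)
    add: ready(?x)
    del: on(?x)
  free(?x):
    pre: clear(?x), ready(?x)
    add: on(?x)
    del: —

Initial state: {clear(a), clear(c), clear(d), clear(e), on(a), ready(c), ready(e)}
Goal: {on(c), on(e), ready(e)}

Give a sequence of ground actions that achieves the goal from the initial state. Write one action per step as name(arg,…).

free(e); free(c)

1. free(e)  →  {clear(a), clear(c), clear(d), clear(e), on(a), on(e), ready(c), ready(e)}
2. free(c)  →  {clear(a), clear(c), clear(d), clear(e), on(a), on(c), on(e), ready(c), ready(e)}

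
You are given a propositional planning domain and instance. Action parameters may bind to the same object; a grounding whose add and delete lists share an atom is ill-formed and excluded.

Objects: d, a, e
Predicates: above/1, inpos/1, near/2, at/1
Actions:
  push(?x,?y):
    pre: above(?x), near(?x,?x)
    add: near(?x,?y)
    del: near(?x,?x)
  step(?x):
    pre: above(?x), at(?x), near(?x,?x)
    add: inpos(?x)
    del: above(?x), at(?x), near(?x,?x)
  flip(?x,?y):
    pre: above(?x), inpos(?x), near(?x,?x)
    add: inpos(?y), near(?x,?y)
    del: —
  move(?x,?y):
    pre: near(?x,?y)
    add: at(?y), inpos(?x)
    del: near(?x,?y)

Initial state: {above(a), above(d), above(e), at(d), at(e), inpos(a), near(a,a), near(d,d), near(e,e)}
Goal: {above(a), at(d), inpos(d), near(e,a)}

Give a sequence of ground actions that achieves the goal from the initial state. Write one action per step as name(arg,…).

1. push(e,a)  →  {above(a), above(d), above(e), at(d), at(e), inpos(a), near(a,a), near(d,d), near(e,a)}
2. flip(a,d)  →  {above(a), above(d), above(e), at(d), at(e), inpos(a), inpos(d), near(a,a), near(a,d), near(d,d), near(e,a)}

push(e,a); flip(a,d)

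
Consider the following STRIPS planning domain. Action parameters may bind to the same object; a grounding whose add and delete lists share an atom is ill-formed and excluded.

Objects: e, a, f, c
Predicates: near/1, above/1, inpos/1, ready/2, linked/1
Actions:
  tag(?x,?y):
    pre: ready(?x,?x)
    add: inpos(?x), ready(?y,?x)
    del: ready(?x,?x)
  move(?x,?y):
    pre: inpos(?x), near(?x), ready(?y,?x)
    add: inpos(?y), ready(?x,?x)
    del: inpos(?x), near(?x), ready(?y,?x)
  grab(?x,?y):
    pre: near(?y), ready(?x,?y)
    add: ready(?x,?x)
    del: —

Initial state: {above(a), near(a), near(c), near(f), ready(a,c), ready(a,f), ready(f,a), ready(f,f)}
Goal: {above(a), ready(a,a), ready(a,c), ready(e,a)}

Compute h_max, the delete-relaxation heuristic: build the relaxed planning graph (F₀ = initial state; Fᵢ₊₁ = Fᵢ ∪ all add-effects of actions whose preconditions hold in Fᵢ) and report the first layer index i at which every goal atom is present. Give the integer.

F0 = init (8 atoms)
F1 = F0 ∪ {inpos(f), ready(a,a), ready(c,f), ready(e,f)}  (12 atoms)
F2 = F1 ∪ {inpos(a), inpos(c), inpos(e), ready(c,a), ready(c,c), ready(e,a), ready(e,e)}  (19 atoms)
goal ⊆ F2  ⇒  h_max = 2

2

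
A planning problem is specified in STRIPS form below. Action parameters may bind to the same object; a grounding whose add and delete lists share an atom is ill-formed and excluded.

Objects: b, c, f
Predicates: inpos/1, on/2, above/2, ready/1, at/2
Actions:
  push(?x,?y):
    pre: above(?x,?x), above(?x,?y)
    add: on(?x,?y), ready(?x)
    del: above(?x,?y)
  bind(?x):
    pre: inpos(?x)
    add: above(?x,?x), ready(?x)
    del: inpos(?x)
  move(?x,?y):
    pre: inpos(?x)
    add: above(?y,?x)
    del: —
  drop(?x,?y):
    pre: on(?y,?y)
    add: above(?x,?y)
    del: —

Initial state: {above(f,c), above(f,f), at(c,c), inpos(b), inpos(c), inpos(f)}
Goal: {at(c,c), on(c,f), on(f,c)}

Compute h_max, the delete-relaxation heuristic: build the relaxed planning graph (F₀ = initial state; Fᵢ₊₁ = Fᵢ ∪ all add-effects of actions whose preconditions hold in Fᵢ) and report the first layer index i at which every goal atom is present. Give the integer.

2

F0 = init (6 atoms)
F1 = F0 ∪ {above(b,b), above(b,c), above(b,f), above(c,b), above(c,c), above(c,f), above(f,b), on(f,c), on(f,f), ready(b), ready(c), ready(f)}  (18 atoms)
F2 = F1 ∪ {on(b,b), on(b,c), on(b,f), on(c,b), on(c,c), on(c,f), on(f,b)}  (25 atoms)
goal ⊆ F2  ⇒  h_max = 2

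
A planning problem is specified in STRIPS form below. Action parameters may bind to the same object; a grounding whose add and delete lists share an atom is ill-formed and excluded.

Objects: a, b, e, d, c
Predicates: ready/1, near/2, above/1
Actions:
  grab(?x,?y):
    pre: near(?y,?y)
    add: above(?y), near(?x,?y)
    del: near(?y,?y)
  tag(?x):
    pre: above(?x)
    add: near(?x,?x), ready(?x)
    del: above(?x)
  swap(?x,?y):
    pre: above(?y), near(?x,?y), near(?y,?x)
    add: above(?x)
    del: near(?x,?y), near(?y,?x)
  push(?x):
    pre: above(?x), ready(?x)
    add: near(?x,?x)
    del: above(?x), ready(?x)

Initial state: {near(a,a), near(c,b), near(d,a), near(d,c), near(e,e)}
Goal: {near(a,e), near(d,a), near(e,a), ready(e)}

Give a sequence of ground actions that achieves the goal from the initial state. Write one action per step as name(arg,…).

1. grab(a,e)  →  {above(e), near(a,a), near(a,e), near(c,b), near(d,a), near(d,c)}
2. grab(e,a)  →  {above(a), above(e), near(a,e), near(c,b), near(d,a), near(d,c), near(e,a)}
3. tag(e)  →  {above(a), near(a,e), near(c,b), near(d,a), near(d,c), near(e,a), near(e,e), ready(e)}

grab(a,e); grab(e,a); tag(e)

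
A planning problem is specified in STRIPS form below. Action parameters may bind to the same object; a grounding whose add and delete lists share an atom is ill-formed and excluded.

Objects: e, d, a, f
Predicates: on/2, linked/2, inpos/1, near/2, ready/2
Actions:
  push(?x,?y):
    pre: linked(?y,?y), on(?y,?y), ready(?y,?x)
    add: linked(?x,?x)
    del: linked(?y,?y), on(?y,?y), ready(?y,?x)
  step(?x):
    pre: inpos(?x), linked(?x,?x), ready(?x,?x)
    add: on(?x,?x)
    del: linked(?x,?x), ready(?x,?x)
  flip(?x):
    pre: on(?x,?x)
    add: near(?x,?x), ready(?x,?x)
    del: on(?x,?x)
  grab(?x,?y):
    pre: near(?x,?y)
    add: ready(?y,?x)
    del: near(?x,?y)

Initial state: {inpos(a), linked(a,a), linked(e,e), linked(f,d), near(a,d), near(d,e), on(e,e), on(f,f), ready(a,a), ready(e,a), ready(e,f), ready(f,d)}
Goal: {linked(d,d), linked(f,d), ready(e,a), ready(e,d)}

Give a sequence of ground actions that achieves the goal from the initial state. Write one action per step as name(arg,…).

push(f,e); push(d,f); grab(d,e)

1. push(f,e)  →  {inpos(a), linked(a,a), linked(f,d), linked(f,f), near(a,d), near(d,e), on(f,f), ready(a,a), ready(e,a), ready(f,d)}
2. push(d,f)  →  {inpos(a), linked(a,a), linked(d,d), linked(f,d), near(a,d), near(d,e), ready(a,a), ready(e,a)}
3. grab(d,e)  →  {inpos(a), linked(a,a), linked(d,d), linked(f,d), near(a,d), ready(a,a), ready(e,a), ready(e,d)}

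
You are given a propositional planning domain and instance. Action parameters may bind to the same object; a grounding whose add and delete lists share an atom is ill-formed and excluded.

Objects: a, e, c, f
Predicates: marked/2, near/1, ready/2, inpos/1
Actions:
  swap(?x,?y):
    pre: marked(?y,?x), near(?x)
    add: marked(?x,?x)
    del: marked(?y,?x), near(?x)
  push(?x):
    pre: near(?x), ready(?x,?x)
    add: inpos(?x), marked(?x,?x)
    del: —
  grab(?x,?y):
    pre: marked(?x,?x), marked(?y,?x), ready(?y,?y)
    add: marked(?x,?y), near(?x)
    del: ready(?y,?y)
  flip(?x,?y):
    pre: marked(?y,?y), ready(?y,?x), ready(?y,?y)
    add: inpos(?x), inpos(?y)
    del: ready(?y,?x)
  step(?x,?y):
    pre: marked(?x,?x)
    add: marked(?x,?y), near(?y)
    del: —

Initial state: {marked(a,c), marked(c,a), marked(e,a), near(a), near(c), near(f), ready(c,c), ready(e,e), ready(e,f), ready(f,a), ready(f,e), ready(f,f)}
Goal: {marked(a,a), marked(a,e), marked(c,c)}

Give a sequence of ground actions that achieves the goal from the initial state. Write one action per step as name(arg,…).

1. swap(a,e)  →  {marked(a,a), marked(a,c), marked(c,a), near(c), near(f), ready(c,c), ready(e,e), ready(e,f), ready(f,a), ready(f,e), ready(f,f)}
2. swap(c,a)  →  {marked(a,a), marked(c,a), marked(c,c), near(f), ready(c,c), ready(e,e), ready(e,f), ready(f,a), ready(f,e), ready(f,f)}
3. step(a,e)  →  {marked(a,a), marked(a,e), marked(c,a), marked(c,c), near(e), near(f), ready(c,c), ready(e,e), ready(e,f), ready(f,a), ready(f,e), ready(f,f)}

swap(a,e); swap(c,a); step(a,e)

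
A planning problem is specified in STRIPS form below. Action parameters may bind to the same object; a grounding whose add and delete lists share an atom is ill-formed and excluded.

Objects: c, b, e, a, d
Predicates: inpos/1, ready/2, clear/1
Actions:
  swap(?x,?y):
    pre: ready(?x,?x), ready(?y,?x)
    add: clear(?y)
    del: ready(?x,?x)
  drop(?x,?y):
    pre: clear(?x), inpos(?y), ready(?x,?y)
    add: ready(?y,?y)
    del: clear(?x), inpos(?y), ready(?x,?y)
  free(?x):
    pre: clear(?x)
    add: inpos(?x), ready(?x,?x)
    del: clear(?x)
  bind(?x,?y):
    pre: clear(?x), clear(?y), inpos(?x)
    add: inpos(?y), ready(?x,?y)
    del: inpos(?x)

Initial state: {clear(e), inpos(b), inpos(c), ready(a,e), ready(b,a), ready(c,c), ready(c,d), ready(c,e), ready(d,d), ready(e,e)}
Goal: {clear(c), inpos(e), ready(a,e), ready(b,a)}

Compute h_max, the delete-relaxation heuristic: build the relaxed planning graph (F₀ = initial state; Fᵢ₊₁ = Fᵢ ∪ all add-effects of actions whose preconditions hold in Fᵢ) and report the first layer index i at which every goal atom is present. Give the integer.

1

F0 = init (10 atoms)
F1 = F0 ∪ {clear(a), clear(c), clear(d), inpos(e)}  (14 atoms)
goal ⊆ F1  ⇒  h_max = 1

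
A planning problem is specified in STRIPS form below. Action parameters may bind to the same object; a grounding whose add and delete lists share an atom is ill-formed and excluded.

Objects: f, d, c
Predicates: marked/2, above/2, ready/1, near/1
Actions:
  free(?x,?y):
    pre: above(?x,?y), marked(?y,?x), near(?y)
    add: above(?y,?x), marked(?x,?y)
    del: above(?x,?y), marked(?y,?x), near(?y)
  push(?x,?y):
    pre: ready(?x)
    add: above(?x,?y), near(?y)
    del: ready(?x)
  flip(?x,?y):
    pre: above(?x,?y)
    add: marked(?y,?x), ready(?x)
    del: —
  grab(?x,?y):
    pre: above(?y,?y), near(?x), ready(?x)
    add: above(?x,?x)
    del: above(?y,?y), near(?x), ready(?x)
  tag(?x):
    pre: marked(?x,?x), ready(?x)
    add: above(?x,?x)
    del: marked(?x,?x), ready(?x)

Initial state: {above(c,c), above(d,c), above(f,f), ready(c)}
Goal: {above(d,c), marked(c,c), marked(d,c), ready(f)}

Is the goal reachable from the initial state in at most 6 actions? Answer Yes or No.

Yes

1. push(c,d)  →  {above(c,c), above(c,d), above(d,c), above(f,f), near(d)}
2. flip(f,f)  →  {above(c,c), above(c,d), above(d,c), above(f,f), marked(f,f), near(d), ready(f)}
3. flip(c,d)  →  {above(c,c), above(c,d), above(d,c), above(f,f), marked(d,c), marked(f,f), near(d), ready(c), ready(f)}
4. flip(c,c)  →  {above(c,c), above(c,d), above(d,c), above(f,f), marked(c,c), marked(d,c), marked(f,f), near(d), ready(c), ready(f)}
optimal plan length = 4; 4 ≤ 6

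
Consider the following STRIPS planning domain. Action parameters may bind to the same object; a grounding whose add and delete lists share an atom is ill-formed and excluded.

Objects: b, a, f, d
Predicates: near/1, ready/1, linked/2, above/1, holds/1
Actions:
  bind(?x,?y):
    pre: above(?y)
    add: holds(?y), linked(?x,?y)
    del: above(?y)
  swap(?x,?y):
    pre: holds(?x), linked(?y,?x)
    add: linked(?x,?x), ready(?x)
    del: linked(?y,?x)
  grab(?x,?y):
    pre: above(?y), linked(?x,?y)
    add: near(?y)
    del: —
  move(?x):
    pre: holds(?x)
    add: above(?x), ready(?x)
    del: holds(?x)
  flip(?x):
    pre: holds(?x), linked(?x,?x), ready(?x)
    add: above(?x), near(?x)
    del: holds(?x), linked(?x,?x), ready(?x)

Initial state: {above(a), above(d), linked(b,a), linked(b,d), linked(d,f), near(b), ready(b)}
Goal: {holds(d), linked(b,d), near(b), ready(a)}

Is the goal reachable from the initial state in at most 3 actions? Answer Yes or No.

Yes

1. bind(b,a)  →  {above(d), holds(a), linked(b,a), linked(b,d), linked(d,f), near(b), ready(b)}
2. bind(b,d)  →  {holds(a), holds(d), linked(b,a), linked(b,d), linked(d,f), near(b), ready(b)}
3. swap(a,b)  →  {holds(a), holds(d), linked(a,a), linked(b,d), linked(d,f), near(b), ready(a), ready(b)}
optimal plan length = 3; 3 ≤ 3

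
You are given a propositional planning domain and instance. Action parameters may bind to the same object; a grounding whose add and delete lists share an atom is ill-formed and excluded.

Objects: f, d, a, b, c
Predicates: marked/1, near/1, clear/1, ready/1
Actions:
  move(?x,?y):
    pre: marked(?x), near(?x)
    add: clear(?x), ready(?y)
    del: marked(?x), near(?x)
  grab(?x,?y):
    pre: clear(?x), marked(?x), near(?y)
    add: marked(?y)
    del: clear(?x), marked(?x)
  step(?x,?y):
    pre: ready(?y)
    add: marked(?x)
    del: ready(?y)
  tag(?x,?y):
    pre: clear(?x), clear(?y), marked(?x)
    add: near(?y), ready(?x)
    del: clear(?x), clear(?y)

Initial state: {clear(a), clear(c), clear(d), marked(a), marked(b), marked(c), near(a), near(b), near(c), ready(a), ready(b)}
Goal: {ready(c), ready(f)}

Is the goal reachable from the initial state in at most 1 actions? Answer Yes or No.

1. move(a,f)  →  {clear(a), clear(c), clear(d), marked(b), marked(c), near(b), near(c), ready(a), ready(b), ready(f)}
2. move(b,c)  →  {clear(a), clear(b), clear(c), clear(d), marked(c), near(c), ready(a), ready(b), ready(c), ready(f)}
optimal plan length = 2; 2 > 1

No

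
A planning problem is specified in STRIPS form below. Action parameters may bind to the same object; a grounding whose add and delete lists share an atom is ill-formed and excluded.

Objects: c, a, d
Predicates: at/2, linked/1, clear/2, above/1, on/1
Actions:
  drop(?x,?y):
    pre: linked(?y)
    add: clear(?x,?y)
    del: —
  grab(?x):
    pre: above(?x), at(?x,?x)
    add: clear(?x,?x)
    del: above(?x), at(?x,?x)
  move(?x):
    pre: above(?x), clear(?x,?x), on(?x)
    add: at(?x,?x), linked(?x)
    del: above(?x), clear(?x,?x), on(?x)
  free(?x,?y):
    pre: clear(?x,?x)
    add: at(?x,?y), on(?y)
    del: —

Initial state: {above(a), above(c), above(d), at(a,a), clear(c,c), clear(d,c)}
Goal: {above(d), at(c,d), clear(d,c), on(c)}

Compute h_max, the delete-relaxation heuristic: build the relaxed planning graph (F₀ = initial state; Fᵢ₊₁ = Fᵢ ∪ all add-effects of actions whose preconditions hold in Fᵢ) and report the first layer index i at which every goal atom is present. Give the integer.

1

F0 = init (6 atoms)
F1 = F0 ∪ {at(c,a), at(c,c), at(c,d), clear(a,a), on(a), on(c), on(d)}  (13 atoms)
goal ⊆ F1  ⇒  h_max = 1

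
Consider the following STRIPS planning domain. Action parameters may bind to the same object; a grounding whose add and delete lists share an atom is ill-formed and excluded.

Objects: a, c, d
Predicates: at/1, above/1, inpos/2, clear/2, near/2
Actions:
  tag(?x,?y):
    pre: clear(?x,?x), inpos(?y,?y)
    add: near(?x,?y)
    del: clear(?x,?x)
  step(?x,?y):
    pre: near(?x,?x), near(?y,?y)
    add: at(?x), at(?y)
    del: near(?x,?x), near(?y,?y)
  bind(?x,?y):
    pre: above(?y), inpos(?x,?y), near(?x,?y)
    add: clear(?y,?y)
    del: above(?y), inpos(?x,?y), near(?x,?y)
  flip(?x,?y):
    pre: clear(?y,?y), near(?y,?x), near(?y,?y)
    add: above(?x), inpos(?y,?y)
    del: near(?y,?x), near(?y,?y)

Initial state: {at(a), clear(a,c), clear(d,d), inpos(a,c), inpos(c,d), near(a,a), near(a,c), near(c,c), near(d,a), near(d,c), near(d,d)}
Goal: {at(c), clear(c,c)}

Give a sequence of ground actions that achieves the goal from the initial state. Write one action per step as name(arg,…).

1. step(a,c)  →  {at(a), at(c), clear(a,c), clear(d,d), inpos(a,c), inpos(c,d), near(a,c), near(d,a), near(d,c), near(d,d)}
2. flip(c,d)  →  {above(c), at(a), at(c), clear(a,c), clear(d,d), inpos(a,c), inpos(c,d), inpos(d,d), near(a,c), near(d,a)}
3. bind(a,c)  →  {at(a), at(c), clear(a,c), clear(c,c), clear(d,d), inpos(c,d), inpos(d,d), near(d,a)}

step(a,c); flip(c,d); bind(a,c)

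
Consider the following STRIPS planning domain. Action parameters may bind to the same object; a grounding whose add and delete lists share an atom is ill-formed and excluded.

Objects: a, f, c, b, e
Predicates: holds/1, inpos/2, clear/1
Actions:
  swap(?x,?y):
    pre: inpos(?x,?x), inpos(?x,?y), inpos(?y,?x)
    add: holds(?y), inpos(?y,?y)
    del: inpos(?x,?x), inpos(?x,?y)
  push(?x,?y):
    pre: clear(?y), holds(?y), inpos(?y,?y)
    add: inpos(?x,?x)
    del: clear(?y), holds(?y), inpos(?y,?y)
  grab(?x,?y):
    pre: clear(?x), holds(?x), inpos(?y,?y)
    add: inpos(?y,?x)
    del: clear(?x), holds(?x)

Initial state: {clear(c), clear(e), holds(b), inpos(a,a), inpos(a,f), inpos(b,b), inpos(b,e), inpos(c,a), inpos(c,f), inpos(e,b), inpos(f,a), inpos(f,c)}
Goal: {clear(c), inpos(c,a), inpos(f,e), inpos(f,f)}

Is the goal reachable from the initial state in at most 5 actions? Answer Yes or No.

Yes

1. swap(a,f)  →  {clear(c), clear(e), holds(b), holds(f), inpos(b,b), inpos(b,e), inpos(c,a), inpos(c,f), inpos(e,b), inpos(f,a), inpos(f,c), inpos(f,f)}
2. swap(b,e)  →  {clear(c), clear(e), holds(b), holds(e), holds(f), inpos(c,a), inpos(c,f), inpos(e,b), inpos(e,e), inpos(f,a), inpos(f,c), inpos(f,f)}
3. grab(e,f)  →  {clear(c), holds(b), holds(f), inpos(c,a), inpos(c,f), inpos(e,b), inpos(e,e), inpos(f,a), inpos(f,c), inpos(f,e), inpos(f,f)}
optimal plan length = 3; 3 ≤ 5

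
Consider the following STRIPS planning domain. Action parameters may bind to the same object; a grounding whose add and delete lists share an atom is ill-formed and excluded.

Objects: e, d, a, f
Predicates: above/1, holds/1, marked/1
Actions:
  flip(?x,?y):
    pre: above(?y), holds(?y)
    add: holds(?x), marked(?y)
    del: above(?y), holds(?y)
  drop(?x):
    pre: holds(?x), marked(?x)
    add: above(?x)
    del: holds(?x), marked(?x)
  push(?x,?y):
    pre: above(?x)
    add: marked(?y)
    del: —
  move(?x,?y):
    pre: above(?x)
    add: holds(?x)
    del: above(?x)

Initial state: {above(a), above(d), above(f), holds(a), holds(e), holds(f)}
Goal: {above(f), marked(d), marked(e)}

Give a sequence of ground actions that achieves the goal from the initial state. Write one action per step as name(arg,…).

push(d,e); push(d,d)

1. push(d,e)  →  {above(a), above(d), above(f), holds(a), holds(e), holds(f), marked(e)}
2. push(d,d)  →  {above(a), above(d), above(f), holds(a), holds(e), holds(f), marked(d), marked(e)}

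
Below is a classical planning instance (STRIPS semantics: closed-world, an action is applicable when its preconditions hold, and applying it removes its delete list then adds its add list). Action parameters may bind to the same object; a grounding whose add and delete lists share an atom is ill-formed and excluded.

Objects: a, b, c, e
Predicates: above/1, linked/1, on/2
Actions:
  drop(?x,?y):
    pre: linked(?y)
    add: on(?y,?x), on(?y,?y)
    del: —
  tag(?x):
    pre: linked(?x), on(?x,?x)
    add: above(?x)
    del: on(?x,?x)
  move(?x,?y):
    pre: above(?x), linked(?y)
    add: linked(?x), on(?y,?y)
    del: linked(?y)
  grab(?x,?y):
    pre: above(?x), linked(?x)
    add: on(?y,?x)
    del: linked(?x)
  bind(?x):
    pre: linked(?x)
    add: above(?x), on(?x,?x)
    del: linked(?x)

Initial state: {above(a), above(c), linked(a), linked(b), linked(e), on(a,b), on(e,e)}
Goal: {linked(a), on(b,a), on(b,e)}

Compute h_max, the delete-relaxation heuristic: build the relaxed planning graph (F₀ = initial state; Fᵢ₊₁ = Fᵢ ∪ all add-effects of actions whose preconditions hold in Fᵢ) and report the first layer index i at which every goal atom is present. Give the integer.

1

F0 = init (7 atoms)
F1 = F0 ∪ {above(b), above(e), linked(c), on(a,a), on(a,c), on(a,e), on(b,a), on(b,b), on(b,c), on(b,e), on(c,a), on(e,a), on(e,b), on(e,c)}  (21 atoms)
goal ⊆ F1  ⇒  h_max = 1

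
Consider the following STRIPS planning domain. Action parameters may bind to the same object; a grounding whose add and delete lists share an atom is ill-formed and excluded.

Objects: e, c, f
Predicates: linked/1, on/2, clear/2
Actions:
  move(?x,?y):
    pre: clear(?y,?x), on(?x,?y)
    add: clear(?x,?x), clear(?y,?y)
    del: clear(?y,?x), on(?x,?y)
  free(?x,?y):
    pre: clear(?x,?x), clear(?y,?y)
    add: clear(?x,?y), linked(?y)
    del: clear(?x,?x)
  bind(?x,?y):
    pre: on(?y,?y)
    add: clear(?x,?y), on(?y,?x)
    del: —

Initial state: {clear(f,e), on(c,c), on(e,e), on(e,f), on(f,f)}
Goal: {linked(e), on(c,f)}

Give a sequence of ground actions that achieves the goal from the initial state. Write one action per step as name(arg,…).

move(e,f); free(f,e); bind(f,c)

1. move(e,f)  →  {clear(e,e), clear(f,f), on(c,c), on(e,e), on(f,f)}
2. free(f,e)  →  {clear(e,e), clear(f,e), linked(e), on(c,c), on(e,e), on(f,f)}
3. bind(f,c)  →  {clear(e,e), clear(f,c), clear(f,e), linked(e), on(c,c), on(c,f), on(e,e), on(f,f)}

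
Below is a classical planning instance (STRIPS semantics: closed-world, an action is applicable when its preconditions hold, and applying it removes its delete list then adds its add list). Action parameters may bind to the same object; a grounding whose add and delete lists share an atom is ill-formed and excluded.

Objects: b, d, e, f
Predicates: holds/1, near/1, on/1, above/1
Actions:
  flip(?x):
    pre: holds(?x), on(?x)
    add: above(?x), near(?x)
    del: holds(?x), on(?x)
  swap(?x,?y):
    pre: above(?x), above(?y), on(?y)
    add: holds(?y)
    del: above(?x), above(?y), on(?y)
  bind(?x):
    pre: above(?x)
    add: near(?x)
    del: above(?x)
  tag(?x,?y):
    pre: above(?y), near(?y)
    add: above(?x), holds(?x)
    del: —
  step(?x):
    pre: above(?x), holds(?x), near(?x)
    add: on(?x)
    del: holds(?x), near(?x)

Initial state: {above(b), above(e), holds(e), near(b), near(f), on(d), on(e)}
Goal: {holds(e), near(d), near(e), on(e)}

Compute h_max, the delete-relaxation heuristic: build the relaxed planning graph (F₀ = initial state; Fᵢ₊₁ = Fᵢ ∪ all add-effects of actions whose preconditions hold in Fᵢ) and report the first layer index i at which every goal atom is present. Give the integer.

2

F0 = init (7 atoms)
F1 = F0 ∪ {above(d), above(f), holds(b), holds(d), holds(f), near(e)}  (13 atoms)
F2 = F1 ∪ {near(d), on(b), on(f)}  (16 atoms)
goal ⊆ F2  ⇒  h_max = 2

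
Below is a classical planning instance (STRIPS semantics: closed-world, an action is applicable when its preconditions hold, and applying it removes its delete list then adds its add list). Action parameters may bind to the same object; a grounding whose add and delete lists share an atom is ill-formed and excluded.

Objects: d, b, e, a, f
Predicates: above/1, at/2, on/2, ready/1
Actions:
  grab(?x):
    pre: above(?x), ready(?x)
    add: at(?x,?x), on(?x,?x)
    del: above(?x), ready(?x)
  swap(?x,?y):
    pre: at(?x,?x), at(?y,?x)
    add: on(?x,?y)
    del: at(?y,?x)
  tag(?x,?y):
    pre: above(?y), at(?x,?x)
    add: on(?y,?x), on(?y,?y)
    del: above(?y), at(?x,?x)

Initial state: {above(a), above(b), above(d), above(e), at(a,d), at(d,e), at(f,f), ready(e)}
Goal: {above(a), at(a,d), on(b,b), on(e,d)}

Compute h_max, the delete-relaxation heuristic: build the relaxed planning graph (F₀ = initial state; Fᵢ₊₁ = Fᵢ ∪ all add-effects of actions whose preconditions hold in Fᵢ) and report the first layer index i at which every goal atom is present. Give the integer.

2

F0 = init (8 atoms)
F1 = F0 ∪ {at(e,e), on(a,a), on(a,f), on(b,b), on(b,f), on(d,d), on(d,f), on(e,e), on(e,f), on(f,f)}  (18 atoms)
F2 = F1 ∪ {on(a,e), on(b,e), on(d,e), on(e,d)}  (22 atoms)
goal ⊆ F2  ⇒  h_max = 2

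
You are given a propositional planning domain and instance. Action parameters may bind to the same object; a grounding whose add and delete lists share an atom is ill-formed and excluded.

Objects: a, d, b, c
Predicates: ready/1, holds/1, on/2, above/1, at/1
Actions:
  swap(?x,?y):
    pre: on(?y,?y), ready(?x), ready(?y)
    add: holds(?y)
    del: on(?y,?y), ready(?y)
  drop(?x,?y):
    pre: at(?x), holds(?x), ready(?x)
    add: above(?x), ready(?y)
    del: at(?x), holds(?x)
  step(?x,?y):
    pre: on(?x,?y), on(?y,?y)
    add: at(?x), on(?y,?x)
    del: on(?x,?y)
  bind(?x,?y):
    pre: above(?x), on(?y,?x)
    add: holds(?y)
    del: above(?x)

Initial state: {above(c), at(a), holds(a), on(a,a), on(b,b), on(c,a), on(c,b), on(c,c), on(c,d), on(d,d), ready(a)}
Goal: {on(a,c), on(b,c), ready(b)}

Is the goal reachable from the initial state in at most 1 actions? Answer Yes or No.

1. drop(a,b)  →  {above(a), above(c), on(a,a), on(b,b), on(c,a), on(c,b), on(c,c), on(c,d), on(d,d), ready(a), ready(b)}
2. step(c,a)  →  {above(a), above(c), at(c), on(a,a), on(a,c), on(b,b), on(c,b), on(c,c), on(c,d), on(d,d), ready(a), ready(b)}
3. step(c,b)  →  {above(a), above(c), at(c), on(a,a), on(a,c), on(b,b), on(b,c), on(c,c), on(c,d), on(d,d), ready(a), ready(b)}
optimal plan length = 3; 3 > 1

No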